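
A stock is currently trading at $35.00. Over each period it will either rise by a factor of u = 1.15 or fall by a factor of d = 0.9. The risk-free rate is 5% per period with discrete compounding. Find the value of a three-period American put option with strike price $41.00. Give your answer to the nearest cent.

$6.00

Risk-neutral probability p = (1 + 0.05 − 0.9)/(1.15 − 0.9) = 0.1500/0.2500 = 0.6000
Terminal stock prices: S_uuu = 53.23, S_uud = 41.66, S_udd = 32.6, S_ddd = 25.52
Terminal payoffs (K − S): max(-12.23, 0) = 0, max(-0.6587, 0) = 0, max(8.398, 0) = 8.398, max(15.48, 0) = 15.48
Node uu (S = 46.29): continuation = 1/1.05·[0.6000·0.0000 + 0.4000·0.0000] = 0.0000; exercise value = 0.0000 ≤ continuation, so V_uu = 0.0000
Node ud (S = 36.23): continuation = 1/1.05·[0.6000·0.0000 + 0.4000·8.3975] = 3.1990; exercise value = 4.7750 > continuation, so V_ud = 4.7750 (exercise)
Node dd (S = 28.35): continuation = 1/1.05·[0.6000·8.3975 + 0.4000·15.4850] = 10.6976; exercise value = 12.6500 > continuation, so V_dd = 12.6500 (exercise)
Node u (S = 40.25): continuation = 1/1.05·[0.6000·0.0000 + 0.4000·4.7750] = 1.8190; exercise value = 0.7500 ≤ continuation, so V_u = 1.8190
Node d (S = 31.5): continuation = 1/1.05·[0.6000·4.7750 + 0.4000·12.6500] = 7.5476; exercise value = 9.5000 > continuation, so V_d = 9.5000 (exercise)
Node 0 (S = 35): continuation = 1/1.05·[0.6000·1.8190 + 0.4000·9.5000] = 4.6585; exercise value = 6.0000 > continuation, so V_0 = 6.0000 (exercise)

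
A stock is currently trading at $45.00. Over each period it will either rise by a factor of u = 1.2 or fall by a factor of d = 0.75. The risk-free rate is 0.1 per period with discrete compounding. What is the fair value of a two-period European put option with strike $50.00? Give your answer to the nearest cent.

$3.72

Risk-neutral probability p = (1 + 0.1 − 0.75)/(1.2 − 0.75) = 0.3500/0.4500 = 0.7778
Terminal stock prices: S_uu = 64.8, S_ud = 40.5, S_dd = 25.31
Terminal payoffs (K − S): max(-14.8, 0) = 0, max(9.5, 0) = 9.5, max(24.69, 0) = 24.69
Node u (S = 54): V_u = 1/1.1·[0.7778·0.0000 + 0.2222·9.5000] = 1.9192
Node d (S = 33.75): V_d = 1/1.1·[0.7778·9.5000 + 0.2222·24.6875] = 11.7045
Node 0 (S = 45): V_0 = 1/1.1·[0.7778·1.9192 + 0.2222·11.7045] = 3.7216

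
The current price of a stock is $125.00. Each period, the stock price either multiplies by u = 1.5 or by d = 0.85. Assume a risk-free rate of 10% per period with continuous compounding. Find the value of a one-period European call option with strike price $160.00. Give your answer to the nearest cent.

$9.77

Risk-neutral probability p = (e^0.1 − 0.85)/(1.5 − 0.85) = 0.2552/0.6500 = 0.3926
Terminal stock prices: S_u = 187.5, S_d = 106.2
Terminal payoffs (S − K): max(27.5, 0) = 27.5, max(-53.75, 0) = 0
Node 0 (S = 125): V_0 = e^(−0.1)·[0.3926·27.5000 + 0.6074·0.0000] = 9.7683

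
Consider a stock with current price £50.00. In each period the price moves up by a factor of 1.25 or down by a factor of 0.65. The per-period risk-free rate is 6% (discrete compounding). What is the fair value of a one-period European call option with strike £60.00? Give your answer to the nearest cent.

Risk-neutral probability p = (1 + 0.06 − 0.65)/(1.25 − 0.65) = 0.4100/0.6000 = 0.6833
Terminal stock prices: S_u = 62.5, S_d = 32.5
Terminal payoffs (S − K): max(2.5, 0) = 2.5, max(-27.5, 0) = 0
Node 0 (S = 50): V_0 = 1/1.06·[0.6833·2.5000 + 0.3167·0.0000] = 1.6116

£1.61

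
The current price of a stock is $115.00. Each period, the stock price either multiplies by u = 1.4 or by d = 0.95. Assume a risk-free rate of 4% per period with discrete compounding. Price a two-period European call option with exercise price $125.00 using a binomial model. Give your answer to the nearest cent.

Risk-neutral probability p = (1 + 0.04 − 0.95)/(1.4 − 0.95) = 0.0900/0.4500 = 0.2000
Terminal stock prices: S_uu = 225.4, S_ud = 152.9, S_dd = 103.8
Terminal payoffs (S − K): max(100.4, 0) = 100.4, max(27.95, 0) = 27.95, max(-21.21, 0) = 0
Node u (S = 161): V_u = 1/1.04·[0.2000·100.4000 + 0.8000·27.9500] = 40.8077
Node d (S = 109.2): V_d = 1/1.04·[0.2000·27.9500 + 0.8000·0.0000] = 5.3750
Node 0 (S = 115): V_0 = 1/1.04·[0.2000·40.8077 + 0.8000·5.3750] = 11.9822

$11.98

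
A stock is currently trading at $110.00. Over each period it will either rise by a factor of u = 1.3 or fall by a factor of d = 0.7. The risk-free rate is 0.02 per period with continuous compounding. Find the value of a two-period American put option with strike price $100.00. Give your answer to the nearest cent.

Risk-neutral probability p = (e^0.02 − 0.7)/(1.3 − 0.7) = 0.3202/0.6000 = 0.5337
Terminal stock prices: S_uu = 185.9, S_ud = 100.1, S_dd = 53.9
Terminal payoffs (K − S): max(-85.9, 0) = 0, max(-0.1, 0) = 0, max(46.1, 0) = 46.1
Node u (S = 143): continuation = e^(−0.02)·[0.5337·0.0000 + 0.4663·0.0000] = 0.0000; exercise value = 0.0000 ≤ continuation, so V_u = 0.0000
Node d (S = 77): continuation = e^(−0.02)·[0.5337·0.0000 + 0.4663·46.1000] = 21.0722; exercise value = 23.0000 > continuation, so V_d = 23.0000 (exercise)
Node 0 (S = 110): continuation = e^(−0.02)·[0.5337·0.0000 + 0.4663·23.0000] = 10.5132; exercise value = 0.0000 ≤ continuation, so V_0 = 10.5132

$10.51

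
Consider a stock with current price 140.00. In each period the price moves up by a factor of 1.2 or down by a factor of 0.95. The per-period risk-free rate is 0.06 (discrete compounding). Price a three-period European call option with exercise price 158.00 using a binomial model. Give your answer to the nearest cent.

Risk-neutral probability p = (1 + 0.06 − 0.95)/(1.2 − 0.95) = 0.1100/0.2500 = 0.4400
Terminal stock prices: S_uuu = 241.9, S_uud = 191.5, S_udd = 151.6, S_ddd = 120
Terminal payoffs (S − K): max(83.92, 0) = 83.92, max(33.52, 0) = 33.52, max(-6.38, 0) = 0, max(-37.97, 0) = 0
Node uu (S = 201.6): V_uu = 1/1.06·[0.4400·83.9200 + 0.5600·33.5200] = 52.5434
Node ud (S = 159.6): V_ud = 1/1.06·[0.4400·33.5200 + 0.5600·0.0000] = 13.9140
Node dd (S = 126.3): V_dd = 1/1.06·[0.4400·0.0000 + 0.5600·0.0000] = 0.0000
Node u (S = 168): V_u = 1/1.06·[0.4400·52.5434 + 0.5600·13.9140] = 29.1612
Node d (S = 133): V_d = 1/1.06·[0.4400·13.9140 + 0.5600·0.0000] = 5.7756
Node 0 (S = 140): V_0 = 1/1.06·[0.4400·29.1612 + 0.5600·5.7756] = 15.1559

15.16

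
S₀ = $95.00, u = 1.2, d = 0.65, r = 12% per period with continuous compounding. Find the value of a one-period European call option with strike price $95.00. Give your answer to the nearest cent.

$14.63

Risk-neutral probability p = (e^0.12 − 0.65)/(1.2 − 0.65) = 0.4775/0.5500 = 0.8682
Terminal stock prices: S_u = 114, S_d = 61.75
Terminal payoffs (S − K): max(19, 0) = 19, max(-33.25, 0) = 0
Node 0 (S = 95): V_0 = e^(−0.12)·[0.8682·19.0000 + 0.1318·0.0000] = 14.6301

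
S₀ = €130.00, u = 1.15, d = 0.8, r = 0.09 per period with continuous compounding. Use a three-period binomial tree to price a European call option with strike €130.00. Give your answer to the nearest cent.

Risk-neutral probability p = (e^0.09 − 0.8)/(1.15 − 0.8) = 0.2942/0.3500 = 0.8405
Terminal stock prices: S_uuu = 197.7, S_uud = 137.5, S_udd = 95.68, S_ddd = 66.56
Terminal payoffs (S − K): max(67.71, 0) = 67.71, max(7.54, 0) = 7.54, max(-34.32, 0) = 0, max(-63.44, 0) = 0
Node uu (S = 171.9): V_uu = e^(−0.09)·[0.8405·67.7137 + 0.1595·7.5400] = 53.1139
Node ud (S = 119.6): V_ud = e^(−0.09)·[0.8405·7.5400 + 0.1595·0.0000] = 5.7919
Node dd (S = 83.2): V_dd = e^(−0.09)·[0.8405·0.0000 + 0.1595·0.0000] = 0.0000
Node u (S = 149.5): V_u = e^(−0.09)·[0.8405·53.1139 + 0.1595·5.7919] = 41.6442
Node d (S = 104): V_d = e^(−0.09)·[0.8405·5.7919 + 0.1595·0.0000] = 4.4491
Node 0 (S = 130): V_0 = e^(−0.09)·[0.8405·41.6442 + 0.1595·4.4491] = 32.6378

€32.64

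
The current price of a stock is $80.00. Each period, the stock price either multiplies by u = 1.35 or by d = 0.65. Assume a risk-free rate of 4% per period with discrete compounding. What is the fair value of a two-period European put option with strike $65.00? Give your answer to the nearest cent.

Risk-neutral probability p = (1 + 0.04 − 0.65)/(1.35 − 0.65) = 0.3900/0.7000 = 0.5571
Terminal stock prices: S_uu = 145.8, S_ud = 70.2, S_dd = 33.8
Terminal payoffs (K − S): max(-80.8, 0) = 0, max(-5.2, 0) = 0, max(31.2, 0) = 31.2
Node u (S = 108): V_u = 1/1.04·[0.5571·0.0000 + 0.4429·0.0000] = 0.0000
Node d (S = 52): V_d = 1/1.04·[0.5571·0.0000 + 0.4429·31.2000] = 13.2857
Node 0 (S = 80): V_0 = 1/1.04·[0.5571·0.0000 + 0.4429·13.2857] = 5.6574

$5.66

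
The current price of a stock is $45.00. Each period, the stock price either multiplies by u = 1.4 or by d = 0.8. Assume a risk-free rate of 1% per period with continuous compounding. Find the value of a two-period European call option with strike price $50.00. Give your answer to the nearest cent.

$4.77

Risk-neutral probability p = (e^0.01 − 0.8)/(1.4 − 0.8) = 0.2101/0.6000 = 0.3501
Terminal stock prices: S_uu = 88.2, S_ud = 50.4, S_dd = 28.8
Terminal payoffs (S − K): max(38.2, 0) = 38.2, max(0.4, 0) = 0.4, max(-21.2, 0) = 0
Node u (S = 63): V_u = e^(−0.01)·[0.3501·38.2000 + 0.6499·0.4000] = 13.4975
Node d (S = 36): V_d = e^(−0.01)·[0.3501·0.4000 + 0.6499·0.0000] = 0.1386
Node 0 (S = 45): V_0 = e^(−0.01)·[0.3501·13.4975 + 0.6499·0.1386] = 4.7674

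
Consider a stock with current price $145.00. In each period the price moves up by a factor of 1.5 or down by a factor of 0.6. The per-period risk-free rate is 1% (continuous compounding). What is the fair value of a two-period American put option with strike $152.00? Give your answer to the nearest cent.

$40.26

Risk-neutral probability p = (e^0.01 − 0.6)/(1.5 − 0.6) = 0.4101/0.9000 = 0.4556
Terminal stock prices: S_uu = 326.2, S_ud = 130.5, S_dd = 52.2
Terminal payoffs (K − S): max(-174.2, 0) = 0, max(21.5, 0) = 21.5, max(99.8, 0) = 99.8
Node u (S = 217.5): continuation = e^(−0.01)·[0.4556·0.0000 + 0.5444·21.5000] = 11.5879; exercise value = 0.0000 ≤ continuation, so V_u = 11.5879
Node d (S = 87): continuation = e^(−0.01)·[0.4556·21.5000 + 0.5444·99.8000] = 63.4876; exercise value = 65.0000 > continuation, so V_d = 65.0000 (exercise)
Node 0 (S = 145): continuation = e^(−0.01)·[0.4556·11.5879 + 0.5444·65.0000] = 40.2602; exercise value = 7.0000 ≤ continuation, so V_0 = 40.2602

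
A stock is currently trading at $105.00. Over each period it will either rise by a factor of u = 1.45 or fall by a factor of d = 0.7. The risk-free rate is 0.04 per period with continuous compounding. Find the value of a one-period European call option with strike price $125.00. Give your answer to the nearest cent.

Risk-neutral probability p = (e^0.04 − 0.7)/(1.45 − 0.7) = 0.3408/0.7500 = 0.4544
Terminal stock prices: S_u = 152.2, S_d = 73.5
Terminal payoffs (S − K): max(27.25, 0) = 27.25, max(-51.5, 0) = 0
Node 0 (S = 105): V_0 = e^(−0.04)·[0.4544·27.2500 + 0.5456·0.0000] = 11.8973

$11.90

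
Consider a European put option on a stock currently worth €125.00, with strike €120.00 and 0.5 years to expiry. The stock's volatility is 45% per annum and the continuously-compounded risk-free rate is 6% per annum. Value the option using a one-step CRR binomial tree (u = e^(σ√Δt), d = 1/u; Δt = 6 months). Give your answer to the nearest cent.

€15.00

CRR parameters: u = e^(σ√Δt) = e^(0.45·√0.5) = 1.3746, d = 1/u = 0.7275
Per-period rate: rΔt = 0.06·0.5 = 0.03, so R = e^0.03 = 1.0305
Risk-neutral probability p = (e^0.03 − 0.7275)/(1.3746 − 0.7275) = 0.3030/0.6472 = 0.4682
Terminal stock prices: S_u = 171.8, S_d = 90.93
Terminal payoffs (K − S): max(-51.83, 0) = 0, max(29.07, 0) = 29.07
Node 0 (S = 125): V_0 = e^(−0.03)·[0.4682·0.0000 + 0.5318·29.0677] = 15.0021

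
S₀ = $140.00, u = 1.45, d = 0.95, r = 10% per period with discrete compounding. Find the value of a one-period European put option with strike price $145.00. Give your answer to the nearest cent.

$7.64

Risk-neutral probability p = (1 + 0.1 − 0.95)/(1.45 − 0.95) = 0.1500/0.5000 = 0.3000
Terminal stock prices: S_u = 203, S_d = 133
Terminal payoffs (K − S): max(-58, 0) = 0, max(12, 0) = 12
Node 0 (S = 140): V_0 = 1/1.1·[0.3000·0.0000 + 0.7000·12.0000] = 7.6364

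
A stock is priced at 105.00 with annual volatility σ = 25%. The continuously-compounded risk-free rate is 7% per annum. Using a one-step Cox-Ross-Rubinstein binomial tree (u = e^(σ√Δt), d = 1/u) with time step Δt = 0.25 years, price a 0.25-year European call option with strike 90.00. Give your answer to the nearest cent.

CRR parameters: u = e^(σ√Δt) = e^(0.25·√0.25) = 1.1331, d = 1/u = 0.8825
Per-period rate: rΔt = 0.07·0.25 = 0.0175, so R = e^0.0175 = 1.0177
Risk-neutral probability p = (e^0.0175 − 0.8825)/(1.1331 − 0.8825) = 0.1352/0.2507 = 0.5392
Terminal stock prices: S_u = 119, S_d = 92.66
Terminal payoffs (S − K): max(28.98, 0) = 28.98, max(2.662, 0) = 2.662
Node 0 (S = 105): V_0 = e^(−0.0175)·[0.5392·28.9806 + 0.4608·2.6622] = 16.5613

16.56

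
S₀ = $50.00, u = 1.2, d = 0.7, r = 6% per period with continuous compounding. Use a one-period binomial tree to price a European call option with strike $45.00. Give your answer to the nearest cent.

$10.22

Risk-neutral probability p = (e^0.06 − 0.7)/(1.2 − 0.7) = 0.3618/0.5000 = 0.7237
Terminal stock prices: S_u = 60, S_d = 35
Terminal payoffs (S − K): max(15, 0) = 15, max(-10, 0) = 0
Node 0 (S = 50): V_0 = e^(−0.06)·[0.7237·15.0000 + 0.2763·0.0000] = 10.2229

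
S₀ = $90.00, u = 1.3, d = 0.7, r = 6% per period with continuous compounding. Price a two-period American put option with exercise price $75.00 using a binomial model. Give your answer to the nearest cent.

Risk-neutral probability p = (e^0.06 − 0.7)/(1.3 − 0.7) = 0.3618/0.6000 = 0.6031
Terminal stock prices: S_uu = 152.1, S_ud = 81.9, S_dd = 44.1
Terminal payoffs (K − S): max(-77.1, 0) = 0, max(-6.9, 0) = 0, max(30.9, 0) = 30.9
Node u (S = 117): continuation = e^(−0.06)·[0.6031·0.0000 + 0.3969·0.0000] = 0.0000; exercise value = 0.0000 ≤ continuation, so V_u = 0.0000
Node d (S = 63): continuation = e^(−0.06)·[0.6031·0.0000 + 0.3969·30.9000] = 11.5511; exercise value = 12.0000 > continuation, so V_d = 12.0000 (exercise)
Node 0 (S = 90): continuation = e^(−0.06)·[0.6031·0.0000 + 0.3969·12.0000] = 4.4859; exercise value = 0.0000 ≤ continuation, so V_0 = 4.4859

$4.49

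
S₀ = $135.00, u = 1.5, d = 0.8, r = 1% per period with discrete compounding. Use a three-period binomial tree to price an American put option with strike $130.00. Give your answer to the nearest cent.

$21.06

Risk-neutral probability p = (1 + 0.01 − 0.8)/(1.5 − 0.8) = 0.2100/0.7000 = 0.3000
Terminal stock prices: S_uuu = 455.6, S_uud = 243, S_udd = 129.6, S_ddd = 69.12
Terminal payoffs (K − S): max(-325.6, 0) = 0, max(-113, 0) = 0, max(0.4, 0) = 0.4, max(60.88, 0) = 60.88
Node uu (S = 303.8): continuation = 1/1.01·[0.3000·0.0000 + 0.7000·0.0000] = 0.0000; exercise value = 0.0000 ≤ continuation, so V_uu = 0.0000
Node ud (S = 162): continuation = 1/1.01·[0.3000·0.0000 + 0.7000·0.4000] = 0.2772; exercise value = 0.0000 ≤ continuation, so V_ud = 0.2772
Node dd (S = 86.4): continuation = 1/1.01·[0.3000·0.4000 + 0.7000·60.8800] = 42.3129; exercise value = 43.6000 > continuation, so V_dd = 43.6000 (exercise)
Node u (S = 202.5): continuation = 1/1.01·[0.3000·0.0000 + 0.7000·0.2772] = 0.1921; exercise value = 0.0000 ≤ continuation, so V_u = 0.1921
Node d (S = 108): continuation = 1/1.01·[0.3000·0.2772 + 0.7000·43.6000] = 30.3002; exercise value = 22.0000 ≤ continuation, so V_d = 30.3002
Node 0 (S = 135): continuation = 1/1.01·[0.3000·0.1921 + 0.7000·30.3002] = 21.0572; exercise value = 0.0000 ≤ continuation, so V_0 = 21.0572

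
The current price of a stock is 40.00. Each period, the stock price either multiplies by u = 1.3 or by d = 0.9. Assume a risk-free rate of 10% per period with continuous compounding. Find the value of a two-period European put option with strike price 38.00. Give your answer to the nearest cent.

Risk-neutral probability p = (e^0.1 − 0.9)/(1.3 − 0.9) = 0.2052/0.4000 = 0.5129
Terminal stock prices: S_uu = 67.6, S_ud = 46.8, S_dd = 32.4
Terminal payoffs (K − S): max(-29.6, 0) = 0, max(-8.8, 0) = 0, max(5.6, 0) = 5.6
Node u (S = 52): V_u = e^(−0.1)·[0.5129·0.0000 + 0.4871·0.0000] = 0.0000
Node d (S = 36): V_d = e^(−0.1)·[0.5129·0.0000 + 0.4871·5.6000] = 2.4680
Node 0 (S = 40): V_0 = e^(−0.1)·[0.5129·0.0000 + 0.4871·2.4680] = 1.0877

1.09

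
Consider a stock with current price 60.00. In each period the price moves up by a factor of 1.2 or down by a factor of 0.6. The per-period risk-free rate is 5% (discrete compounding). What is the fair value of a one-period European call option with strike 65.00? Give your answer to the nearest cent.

Risk-neutral probability p = (1 + 0.05 − 0.6)/(1.2 − 0.6) = 0.4500/0.6000 = 0.7500
Terminal stock prices: S_u = 72, S_d = 36
Terminal payoffs (S − K): max(7, 0) = 7, max(-29, 0) = 0
Node 0 (S = 60): V_0 = 1/1.05·[0.7500·7.0000 + 0.2500·0.0000] = 5.0000

5.00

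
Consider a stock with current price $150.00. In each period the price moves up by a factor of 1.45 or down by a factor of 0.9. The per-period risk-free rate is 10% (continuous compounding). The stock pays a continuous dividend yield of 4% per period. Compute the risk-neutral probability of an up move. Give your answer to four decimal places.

Per-period risk-free factor R = e^0.1 = 1.1052; dividend-adjusted growth = e^(0.1−0.04) = 1.0618.
Risk-neutral probability p = (1.0618 − 0.9)/(1.45 − 0.9) = 0.1618/0.5500 = 0.2942

p = 0.2942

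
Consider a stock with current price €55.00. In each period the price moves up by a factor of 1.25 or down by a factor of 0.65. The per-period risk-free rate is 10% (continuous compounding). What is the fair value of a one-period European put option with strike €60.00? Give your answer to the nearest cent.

€5.30

Risk-neutral probability p = (e^0.1 − 0.65)/(1.25 − 0.65) = 0.4552/0.6000 = 0.7586
Terminal stock prices: S_u = 68.75, S_d = 35.75
Terminal payoffs (K − S): max(-8.75, 0) = 0, max(24.25, 0) = 24.25
Node 0 (S = 55): V_0 = e^(−0.1)·[0.7586·0.0000 + 0.2414·24.2500] = 5.2965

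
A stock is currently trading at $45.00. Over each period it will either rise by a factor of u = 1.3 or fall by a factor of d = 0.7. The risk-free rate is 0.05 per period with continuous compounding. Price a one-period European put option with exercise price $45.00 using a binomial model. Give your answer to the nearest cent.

Risk-neutral probability p = (e^0.05 − 0.7)/(1.3 − 0.7) = 0.3513/0.6000 = 0.5855
Terminal stock prices: S_u = 58.5, S_d = 31.5
Terminal payoffs (K − S): max(-13.5, 0) = 0, max(13.5, 0) = 13.5
Node 0 (S = 45): V_0 = e^(−0.05)·[0.5855·0.0000 + 0.4145·13.5000] = 5.3235

$5.32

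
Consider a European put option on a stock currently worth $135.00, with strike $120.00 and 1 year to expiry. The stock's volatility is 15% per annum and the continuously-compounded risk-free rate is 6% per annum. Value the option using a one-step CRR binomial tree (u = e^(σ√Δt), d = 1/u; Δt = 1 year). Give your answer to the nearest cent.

$1.19

CRR parameters: u = e^(σ√Δt) = e^(0.15·√1) = 1.1618, d = 1/u = 0.8607
Per-period rate: rΔt = 0.06·1 = 0.06, so R = e^0.06 = 1.0618
Risk-neutral probability p = (e^0.06 − 0.8607)/(1.1618 − 0.8607) = 0.2011/0.3011 = 0.6679
Terminal stock prices: S_u = 156.8, S_d = 116.2
Terminal payoffs (K − S): max(-36.85, 0) = 0, max(3.804, 0) = 3.804
Node 0 (S = 135): V_0 = e^(−0.06)·[0.6679·0.0000 + 0.3321·3.8044] = 1.1898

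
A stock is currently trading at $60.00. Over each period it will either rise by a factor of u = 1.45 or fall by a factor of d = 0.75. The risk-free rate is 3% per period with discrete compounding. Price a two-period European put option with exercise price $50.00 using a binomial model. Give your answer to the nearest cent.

$5.51

Risk-neutral probability p = (1 + 0.03 − 0.75)/(1.45 − 0.75) = 0.2800/0.7000 = 0.4000
Terminal stock prices: S_uu = 126.2, S_ud = 65.25, S_dd = 33.75
Terminal payoffs (K − S): max(-76.15, 0) = 0, max(-15.25, 0) = 0, max(16.25, 0) = 16.25
Node u (S = 87): V_u = 1/1.03·[0.4000·0.0000 + 0.6000·0.0000] = 0.0000
Node d (S = 45): V_d = 1/1.03·[0.4000·0.0000 + 0.6000·16.2500] = 9.4660
Node 0 (S = 60): V_0 = 1/1.03·[0.4000·0.0000 + 0.6000·9.4660] = 5.5142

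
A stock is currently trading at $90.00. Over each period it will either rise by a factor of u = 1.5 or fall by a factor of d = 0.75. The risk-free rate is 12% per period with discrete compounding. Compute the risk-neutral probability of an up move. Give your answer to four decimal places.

Risk-neutral probability p = (1 + 0.12 − 0.75)/(1.5 − 0.75) = 0.3700/0.7500 = 0.4933

p = 0.4933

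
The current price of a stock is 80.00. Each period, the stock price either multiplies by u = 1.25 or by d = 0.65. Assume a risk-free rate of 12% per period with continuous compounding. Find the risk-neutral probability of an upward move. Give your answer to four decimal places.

Risk-neutral probability p = (e^0.12 − 0.65)/(1.25 − 0.65) = 0.4775/0.6000 = 0.7958

p = 0.7958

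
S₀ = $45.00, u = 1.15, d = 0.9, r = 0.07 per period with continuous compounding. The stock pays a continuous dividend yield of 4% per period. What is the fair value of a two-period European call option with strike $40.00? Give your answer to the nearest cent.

Per-period risk-free factor R = e^0.07 = 1.0725; dividend-adjusted growth = e^(0.07−0.04) = 1.0305.
Risk-neutral probability p = (1.0305 − 0.9)/(1.15 − 0.9) = 0.1305/0.2500 = 0.5218
Terminal stock prices: S_uu = 59.51, S_ud = 46.57, S_dd = 36.45
Terminal payoffs (S − K): max(19.51, 0) = 19.51, max(6.575, 0) = 6.575, max(-3.55, 0) = 0
Node u (S = 51.75): V_u = e^(−0.07)·[0.5218·19.5125 + 0.4782·6.5750] = 12.4251
Node d (S = 40.5): V_d = e^(−0.07)·[0.5218·6.5750 + 0.4782·0.0000] = 3.1990
Node 0 (S = 45): V_0 = e^(−0.07)·[0.5218·12.4251 + 0.4782·3.1990] = 7.4716

$7.47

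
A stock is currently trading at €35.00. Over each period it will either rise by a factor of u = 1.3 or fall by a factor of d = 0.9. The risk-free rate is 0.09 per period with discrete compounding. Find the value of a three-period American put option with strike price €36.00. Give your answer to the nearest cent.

Risk-neutral probability p = (1 + 0.09 − 0.9)/(1.3 − 0.9) = 0.1900/0.4000 = 0.4750
Terminal stock prices: S_uuu = 76.89, S_uud = 53.24, S_udd = 36.86, S_ddd = 25.52
Terminal payoffs (K − S): max(-40.89, 0) = 0, max(-17.24, 0) = 0, max(-0.855, 0) = 0, max(10.48, 0) = 10.48
Node uu (S = 59.15): continuation = 1/1.09·[0.4750·0.0000 + 0.5250·0.0000] = 0.0000; exercise value = 0.0000 ≤ continuation, so V_uu = 0.0000
Node ud (S = 40.95): continuation = 1/1.09·[0.4750·0.0000 + 0.5250·0.0000] = 0.0000; exercise value = 0.0000 ≤ continuation, so V_ud = 0.0000
Node dd (S = 28.35): continuation = 1/1.09·[0.4750·0.0000 + 0.5250·10.4850] = 5.0501; exercise value = 7.6500 > continuation, so V_dd = 7.6500 (exercise)
Node u (S = 45.5): continuation = 1/1.09·[0.4750·0.0000 + 0.5250·0.0000] = 0.0000; exercise value = 0.0000 ≤ continuation, so V_u = 0.0000
Node d (S = 31.5): continuation = 1/1.09·[0.4750·0.0000 + 0.5250·7.6500] = 3.6846; exercise value = 4.5000 > continuation, so V_d = 4.5000 (exercise)
Node 0 (S = 35): continuation = 1/1.09·[0.4750·0.0000 + 0.5250·4.5000] = 2.1674; exercise value = 1.0000 ≤ continuation, so V_0 = 2.1674

€2.17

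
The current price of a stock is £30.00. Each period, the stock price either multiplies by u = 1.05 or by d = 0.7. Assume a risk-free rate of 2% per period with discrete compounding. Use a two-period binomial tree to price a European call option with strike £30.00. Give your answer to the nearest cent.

£2.47

Risk-neutral probability p = (1 + 0.02 − 0.7)/(1.05 − 0.7) = 0.3200/0.3500 = 0.9143
Terminal stock prices: S_uu = 33.08, S_ud = 22.05, S_dd = 14.7
Terminal payoffs (S − K): max(3.075, 0) = 3.075, max(-7.95, 0) = 0, max(-15.3, 0) = 0
Node u (S = 31.5): V_u = 1/1.02·[0.9143·3.0750 + 0.0857·0.0000] = 2.7563
Node d (S = 21): V_d = 1/1.02·[0.9143·0.0000 + 0.0857·0.0000] = 0.0000
Node 0 (S = 30): V_0 = 1/1.02·[0.9143·2.7563 + 0.0857·0.0000] = 2.4706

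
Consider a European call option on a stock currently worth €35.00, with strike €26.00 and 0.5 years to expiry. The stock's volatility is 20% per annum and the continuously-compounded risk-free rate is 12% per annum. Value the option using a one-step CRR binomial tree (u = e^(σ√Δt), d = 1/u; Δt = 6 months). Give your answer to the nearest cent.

€10.51

CRR parameters: u = e^(σ√Δt) = e^(0.2·√0.5) = 1.1519, d = 1/u = 0.8681
Per-period rate: rΔt = 0.12·0.5 = 0.06, so R = e^0.06 = 1.0618
Risk-neutral probability p = (e^0.06 − 0.8681)/(1.1519 − 0.8681) = 0.1937/0.2838 = 0.6826
Terminal stock prices: S_u = 40.32, S_d = 30.38
Terminal payoffs (S − K): max(14.32, 0) = 14.32, max(4.384, 0) = 4.384
Node 0 (S = 35): V_0 = e^(−0.06)·[0.6826·14.3168 + 0.3174·4.3843] = 10.5141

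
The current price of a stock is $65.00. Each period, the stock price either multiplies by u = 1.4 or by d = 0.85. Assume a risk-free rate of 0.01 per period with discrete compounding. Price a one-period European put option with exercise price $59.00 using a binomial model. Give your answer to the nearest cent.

$2.63

Risk-neutral probability p = (1 + 0.01 − 0.85)/(1.4 − 0.85) = 0.1600/0.5500 = 0.2909
Terminal stock prices: S_u = 91, S_d = 55.25
Terminal payoffs (K − S): max(-32, 0) = 0, max(3.75, 0) = 3.75
Node 0 (S = 65): V_0 = 1/1.01·[0.2909·0.0000 + 0.7091·3.7500] = 2.6328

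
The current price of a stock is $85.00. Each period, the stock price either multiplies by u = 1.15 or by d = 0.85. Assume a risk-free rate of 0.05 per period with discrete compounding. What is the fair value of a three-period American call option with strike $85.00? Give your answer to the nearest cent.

Risk-neutral probability p = (1 + 0.05 − 0.85)/(1.15 − 0.85) = 0.2000/0.3000 = 0.6667
Terminal stock prices: S_uuu = 129.3, S_uud = 95.55, S_udd = 70.62, S_ddd = 52.2
Terminal payoffs (S − K): max(44.27, 0) = 44.27, max(10.55, 0) = 10.55, max(-14.38, 0) = 0, max(-32.8, 0) = 0
Node uu (S = 112.4): continuation = 1/1.05·[0.6667·44.2744 + 0.3333·10.5506] = 31.4601; exercise value = 27.4125 ≤ continuation, so V_uu = 31.4601
Node ud (S = 83.09): continuation = 1/1.05·[0.6667·10.5506 + 0.3333·0.0000] = 6.6988; exercise value = 0.0000 ≤ continuation, so V_ud = 6.6988
Node dd (S = 61.41): continuation = 1/1.05·[0.6667·0.0000 + 0.3333·0.0000] = 0.0000; exercise value = 0.0000 ≤ continuation, so V_dd = 0.0000
Node u (S = 97.75): continuation = 1/1.05·[0.6667·31.4601 + 0.3333·6.6988] = 22.1013; exercise value = 12.7500 ≤ continuation, so V_u = 22.1013
Node d (S = 72.25): continuation = 1/1.05·[0.6667·6.6988 + 0.3333·0.0000] = 4.2532; exercise value = 0.0000 ≤ continuation, so V_d = 4.2532
Node 0 (S = 85): continuation = 1/1.05·[0.6667·22.1013 + 0.3333·4.2532] = 15.3828; exercise value = 0.0000 ≤ continuation, so V_0 = 15.3828

$15.38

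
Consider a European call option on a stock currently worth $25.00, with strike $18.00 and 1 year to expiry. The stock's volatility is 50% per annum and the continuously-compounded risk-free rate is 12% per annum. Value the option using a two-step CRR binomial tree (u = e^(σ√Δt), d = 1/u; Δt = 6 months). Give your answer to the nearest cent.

$10.30

CRR parameters: u = e^(σ√Δt) = e^(0.5·√0.5) = 1.4241, d = 1/u = 0.7022
Per-period rate: rΔt = 0.12·0.5 = 0.06, so R = e^0.06 = 1.0618
Risk-neutral probability p = (e^0.06 − 0.7022)/(1.4241 − 0.7022) = 0.3596/0.7219 = 0.4982
Terminal stock prices: S_uu = 50.7, S_ud = 25, S_dd = 12.33
Terminal payoffs (S − K): max(32.7, 0) = 32.7, max(7, 0) = 7, max(-5.673, 0) = 0
Node u (S = 35.6): V_u = e^(−0.06)·[0.4982·32.7029 + 0.5018·7.0000] = 18.6512
Node d (S = 17.55): V_d = e^(−0.06)·[0.4982·7.0000 + 0.5018·0.0000] = 3.2841
Node 0 (S = 25): V_0 = e^(−0.06)·[0.4982·18.6512 + 0.5018·3.2841] = 10.3026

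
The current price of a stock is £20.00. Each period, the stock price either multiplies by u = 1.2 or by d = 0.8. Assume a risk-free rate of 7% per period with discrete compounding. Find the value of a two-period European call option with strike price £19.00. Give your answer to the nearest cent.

£3.98

Risk-neutral probability p = (1 + 0.07 − 0.8)/(1.2 − 0.8) = 0.2700/0.4000 = 0.6750
Terminal stock prices: S_uu = 28.8, S_ud = 19.2, S_dd = 12.8
Terminal payoffs (S − K): max(9.8, 0) = 9.8, max(0.2, 0) = 0.2, max(-6.2, 0) = 0
Node u (S = 24): V_u = 1/1.07·[0.6750·9.8000 + 0.3250·0.2000] = 6.2430
Node d (S = 16): V_d = 1/1.07·[0.6750·0.2000 + 0.3250·0.0000] = 0.1262
Node 0 (S = 20): V_0 = 1/1.07·[0.6750·6.2430 + 0.3250·0.1262] = 3.9767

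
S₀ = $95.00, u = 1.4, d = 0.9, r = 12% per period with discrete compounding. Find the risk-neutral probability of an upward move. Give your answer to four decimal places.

Risk-neutral probability p = (1 + 0.12 − 0.9)/(1.4 − 0.9) = 0.2200/0.5000 = 0.4400

p = 0.4400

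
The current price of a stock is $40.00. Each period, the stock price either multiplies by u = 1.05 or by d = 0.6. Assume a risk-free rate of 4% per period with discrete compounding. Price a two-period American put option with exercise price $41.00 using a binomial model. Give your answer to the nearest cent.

Risk-neutral probability p = (1 + 0.04 − 0.6)/(1.05 − 0.6) = 0.4400/0.4500 = 0.9778
Terminal stock prices: S_uu = 44.1, S_ud = 25.2, S_dd = 14.4
Terminal payoffs (K − S): max(-3.1, 0) = 0, max(15.8, 0) = 15.8, max(26.6, 0) = 26.6
Node u (S = 42): continuation = 1/1.04·[0.9778·0.0000 + 0.0222·15.8000] = 0.3376; exercise value = 0.0000 ≤ continuation, so V_u = 0.3376
Node d (S = 24): continuation = 1/1.04·[0.9778·15.8000 + 0.0222·26.6000] = 15.4231; exercise value = 17.0000 > continuation, so V_d = 17.0000 (exercise)
Node 0 (S = 40): continuation = 1/1.04·[0.9778·0.3376 + 0.0222·17.0000] = 0.6807; exercise value = 1.0000 > continuation, so V_0 = 1.0000 (exercise)

$1.00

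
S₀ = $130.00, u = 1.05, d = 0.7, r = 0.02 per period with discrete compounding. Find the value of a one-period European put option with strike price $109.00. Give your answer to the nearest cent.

Risk-neutral probability p = (1 + 0.02 − 0.7)/(1.05 − 0.7) = 0.3200/0.3500 = 0.9143
Terminal stock prices: S_u = 136.5, S_d = 91
Terminal payoffs (K − S): max(-27.5, 0) = 0, max(18, 0) = 18
Node 0 (S = 130): V_0 = 1/1.02·[0.9143·0.0000 + 0.0857·18.0000] = 1.5126

$1.51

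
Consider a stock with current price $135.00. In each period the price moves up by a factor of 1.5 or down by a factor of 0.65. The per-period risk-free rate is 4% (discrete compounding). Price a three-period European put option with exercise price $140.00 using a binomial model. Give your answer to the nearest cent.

Risk-neutral probability p = (1 + 0.04 − 0.65)/(1.5 − 0.65) = 0.3900/0.8500 = 0.4588
Terminal stock prices: S_uuu = 455.6, S_uud = 197.4, S_udd = 85.56, S_ddd = 37.07
Terminal payoffs (K − S): max(-315.6, 0) = 0, max(-57.44, 0) = 0, max(54.44, 0) = 54.44, max(102.9, 0) = 102.9
Node uu (S = 303.8): V_uu = 1/1.04·[0.4588·0.0000 + 0.5412·0.0000] = 0.0000
Node ud (S = 131.6): V_ud = 1/1.04·[0.4588·0.0000 + 0.5412·54.4437] = 28.3305
Node dd (S = 57.04): V_dd = 1/1.04·[0.4588·54.4437 + 0.5412·102.9256] = 77.5779
Node u (S = 202.5): V_u = 1/1.04·[0.4588·0.0000 + 0.5412·28.3305] = 14.7421
Node d (S = 87.75): V_d = 1/1.04·[0.4588·28.3305 + 0.5412·77.5779] = 52.8673
Node 0 (S = 135): V_0 = 1/1.04·[0.4588·14.7421 + 0.5412·52.8673] = 34.0140

$34.01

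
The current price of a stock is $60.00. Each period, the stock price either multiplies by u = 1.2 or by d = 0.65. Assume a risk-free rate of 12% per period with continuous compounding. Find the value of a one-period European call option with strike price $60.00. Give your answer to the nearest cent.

Risk-neutral probability p = (e^0.12 − 0.65)/(1.2 − 0.65) = 0.4775/0.5500 = 0.8682
Terminal stock prices: S_u = 72, S_d = 39
Terminal payoffs (S − K): max(12, 0) = 12, max(-21, 0) = 0
Node 0 (S = 60): V_0 = e^(−0.12)·[0.8682·12.0000 + 0.1318·0.0000] = 9.2400

$9.24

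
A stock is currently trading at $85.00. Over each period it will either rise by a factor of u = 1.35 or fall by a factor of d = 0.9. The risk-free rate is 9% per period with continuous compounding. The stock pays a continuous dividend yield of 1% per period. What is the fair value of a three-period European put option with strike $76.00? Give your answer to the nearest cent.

$2.23

Per-period risk-free factor R = e^0.09 = 1.0942; dividend-adjusted growth = e^(0.09−0.01) = 1.0833.
Risk-neutral probability p = (1.0833 − 0.9)/(1.35 − 0.9) = 0.1833/0.4500 = 0.4073
Terminal stock prices: S_uuu = 209.1, S_uud = 139.4, S_udd = 92.95, S_ddd = 61.97
Terminal payoffs (K − S): max(-133.1, 0) = 0, max(-63.42, 0) = 0, max(-16.95, 0) = 0, max(14.03, 0) = 14.03
Node uu (S = 154.9): V_uu = e^(−0.09)·[0.4073·0.0000 + 0.5927·0.0000] = 0.0000
Node ud (S = 103.3): V_ud = e^(−0.09)·[0.4073·0.0000 + 0.5927·0.0000] = 0.0000
Node dd (S = 68.85): V_dd = e^(−0.09)·[0.4073·0.0000 + 0.5927·14.0350] = 7.6025
Node u (S = 114.8): V_u = e^(−0.09)·[0.4073·0.0000 + 0.5927·0.0000] = 0.0000
Node d (S = 76.5): V_d = e^(−0.09)·[0.4073·0.0000 + 0.5927·7.6025] = 4.1182
Node 0 (S = 85): V_0 = e^(−0.09)·[0.4073·0.0000 + 0.5927·4.1182] = 2.2307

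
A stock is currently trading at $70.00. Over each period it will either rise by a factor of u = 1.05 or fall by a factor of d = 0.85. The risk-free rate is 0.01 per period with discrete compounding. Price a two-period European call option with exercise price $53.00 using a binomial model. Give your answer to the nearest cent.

$18.14

Risk-neutral probability p = (1 + 0.01 − 0.85)/(1.05 − 0.85) = 0.1600/0.2000 = 0.8000
Terminal stock prices: S_uu = 77.17, S_ud = 62.48, S_dd = 50.57
Terminal payoffs (S − K): max(24.17, 0) = 24.17, max(9.475, 0) = 9.475, max(-2.425, 0) = 0
Node u (S = 73.5): V_u = 1/1.01·[0.8000·24.1750 + 0.2000·9.4750] = 21.0248
Node d (S = 59.5): V_d = 1/1.01·[0.8000·9.4750 + 0.2000·0.0000] = 7.5050
Node 0 (S = 70): V_0 = 1/1.01·[0.8000·21.0248 + 0.2000·7.5050] = 18.1394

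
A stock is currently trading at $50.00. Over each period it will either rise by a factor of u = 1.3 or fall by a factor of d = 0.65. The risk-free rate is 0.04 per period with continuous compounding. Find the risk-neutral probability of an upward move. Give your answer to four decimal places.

p = 0.6012

Risk-neutral probability p = (e^0.04 − 0.65)/(1.3 − 0.65) = 0.3908/0.6500 = 0.6012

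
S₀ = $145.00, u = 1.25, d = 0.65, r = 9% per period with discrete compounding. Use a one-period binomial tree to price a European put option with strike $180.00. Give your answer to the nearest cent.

$20.98

Risk-neutral probability p = (1 + 0.09 − 0.65)/(1.25 − 0.65) = 0.4400/0.6000 = 0.7333
Terminal stock prices: S_u = 181.2, S_d = 94.25
Terminal payoffs (K − S): max(-1.25, 0) = 0, max(85.75, 0) = 85.75
Node 0 (S = 145): V_0 = 1/1.09·[0.7333·0.0000 + 0.2667·85.7500] = 20.9786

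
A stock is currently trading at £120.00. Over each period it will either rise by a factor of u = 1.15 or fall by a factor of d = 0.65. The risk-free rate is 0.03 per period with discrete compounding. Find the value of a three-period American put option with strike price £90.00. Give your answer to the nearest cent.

£4.67

Risk-neutral probability p = (1 + 0.03 − 0.65)/(1.15 − 0.65) = 0.3800/0.5000 = 0.7600
Terminal stock prices: S_uuu = 182.5, S_uud = 103.2, S_udd = 58.31, S_ddd = 32.95
Terminal payoffs (K − S): max(-92.5, 0) = 0, max(-13.16, 0) = 0, max(31.69, 0) = 31.69, max(57.05, 0) = 57.05
Node uu (S = 158.7): continuation = 1/1.03·[0.7600·0.0000 + 0.2400·0.0000] = 0.0000; exercise value = 0.0000 ≤ continuation, so V_uu = 0.0000
Node ud (S = 89.7): continuation = 1/1.03·[0.7600·0.0000 + 0.2400·31.6950] = 7.3852; exercise value = 0.3000 ≤ continuation, so V_ud = 7.3852
Node dd (S = 50.7): continuation = 1/1.03·[0.7600·31.6950 + 0.2400·57.0450] = 36.6786; exercise value = 39.3000 > continuation, so V_dd = 39.3000 (exercise)
Node u (S = 138): continuation = 1/1.03·[0.7600·0.0000 + 0.2400·7.3852] = 1.7208; exercise value = 0.0000 ≤ continuation, so V_u = 1.7208
Node d (S = 78): continuation = 1/1.03·[0.7600·7.3852 + 0.2400·39.3000] = 14.6066; exercise value = 12.0000 ≤ continuation, so V_d = 14.6066
Node 0 (S = 120): continuation = 1/1.03·[0.7600·1.7208 + 0.2400·14.6066] = 4.6732; exercise value = 0.0000 ≤ continuation, so V_0 = 4.6732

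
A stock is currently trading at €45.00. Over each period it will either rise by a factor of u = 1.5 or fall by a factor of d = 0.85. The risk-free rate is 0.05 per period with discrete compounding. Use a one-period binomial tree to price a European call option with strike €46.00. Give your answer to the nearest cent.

Risk-neutral probability p = (1 + 0.05 − 0.85)/(1.5 − 0.85) = 0.2000/0.6500 = 0.3077
Terminal stock prices: S_u = 67.5, S_d = 38.25
Terminal payoffs (S − K): max(21.5, 0) = 21.5, max(-7.75, 0) = 0
Node 0 (S = 45): V_0 = 1/1.05·[0.3077·21.5000 + 0.6923·0.0000] = 6.3004

€6.30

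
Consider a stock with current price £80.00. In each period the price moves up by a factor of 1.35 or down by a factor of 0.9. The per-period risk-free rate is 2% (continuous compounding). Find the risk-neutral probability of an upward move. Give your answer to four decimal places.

p = 0.2671

Risk-neutral probability p = (e^0.02 − 0.9)/(1.35 − 0.9) = 0.1202/0.4500 = 0.2671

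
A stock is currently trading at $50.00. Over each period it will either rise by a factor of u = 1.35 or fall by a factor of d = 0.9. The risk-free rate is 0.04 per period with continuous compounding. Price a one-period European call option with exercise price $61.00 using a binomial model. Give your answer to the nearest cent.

Risk-neutral probability p = (e^0.04 − 0.9)/(1.35 − 0.9) = 0.1408/0.4500 = 0.3129
Terminal stock prices: S_u = 67.5, S_d = 45
Terminal payoffs (S − K): max(6.5, 0) = 6.5, max(-16, 0) = 0
Node 0 (S = 50): V_0 = e^(−0.04)·[0.3129·6.5000 + 0.6871·0.0000] = 1.9542

$1.95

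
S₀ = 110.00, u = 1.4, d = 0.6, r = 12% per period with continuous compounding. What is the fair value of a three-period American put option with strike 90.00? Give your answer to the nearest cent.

Risk-neutral probability p = (e^0.12 − 0.6)/(1.4 − 0.6) = 0.5275/0.8000 = 0.6594
Terminal stock prices: S_uuu = 301.8, S_uud = 129.4, S_udd = 55.44, S_ddd = 23.76
Terminal payoffs (K − S): max(-211.8, 0) = 0, max(-39.36, 0) = 0, max(34.56, 0) = 34.56, max(66.24, 0) = 66.24
Node uu (S = 215.6): continuation = e^(−0.12)·[0.6594·0.0000 + 0.3406·0.0000] = 0.0000; exercise value = 0.0000 ≤ continuation, so V_uu = 0.0000
Node ud (S = 92.4): continuation = e^(−0.12)·[0.6594·0.0000 + 0.3406·34.5600] = 10.4409; exercise value = 0.0000 ≤ continuation, so V_ud = 10.4409
Node dd (S = 39.6): continuation = e^(−0.12)·[0.6594·34.5600 + 0.3406·66.2400] = 40.2228; exercise value = 50.4000 > continuation, so V_dd = 50.4000 (exercise)
Node u (S = 154): continuation = e^(−0.12)·[0.6594·0.0000 + 0.3406·10.4409] = 3.1543; exercise value = 0.0000 ≤ continuation, so V_u = 3.1543
Node d (S = 66): continuation = e^(−0.12)·[0.6594·10.4409 + 0.3406·50.4000] = 21.3323; exercise value = 24.0000 > continuation, so V_d = 24.0000 (exercise)
Node 0 (S = 110): continuation = e^(−0.12)·[0.6594·3.1543 + 0.3406·24.0000] = 9.0953; exercise value = 0.0000 ≤ continuation, so V_0 = 9.0953

9.10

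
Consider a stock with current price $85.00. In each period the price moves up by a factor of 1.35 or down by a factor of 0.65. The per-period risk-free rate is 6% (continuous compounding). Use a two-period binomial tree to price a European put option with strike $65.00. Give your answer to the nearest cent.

$4.37

Risk-neutral probability p = (e^0.06 − 0.65)/(1.35 − 0.65) = 0.4118/0.7000 = 0.5883
Terminal stock prices: S_uu = 154.9, S_ud = 74.59, S_dd = 35.91
Terminal payoffs (K − S): max(-89.91, 0) = 0, max(-9.588, 0) = 0, max(29.09, 0) = 29.09
Node u (S = 114.8): V_u = e^(−0.06)·[0.5883·0.0000 + 0.4117·0.0000] = 0.0000
Node d (S = 55.25): V_d = e^(−0.06)·[0.5883·0.0000 + 0.4117·29.0875] = 11.2769
Node 0 (S = 85): V_0 = e^(−0.06)·[0.5883·0.0000 + 0.4117·11.2769] = 4.3719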